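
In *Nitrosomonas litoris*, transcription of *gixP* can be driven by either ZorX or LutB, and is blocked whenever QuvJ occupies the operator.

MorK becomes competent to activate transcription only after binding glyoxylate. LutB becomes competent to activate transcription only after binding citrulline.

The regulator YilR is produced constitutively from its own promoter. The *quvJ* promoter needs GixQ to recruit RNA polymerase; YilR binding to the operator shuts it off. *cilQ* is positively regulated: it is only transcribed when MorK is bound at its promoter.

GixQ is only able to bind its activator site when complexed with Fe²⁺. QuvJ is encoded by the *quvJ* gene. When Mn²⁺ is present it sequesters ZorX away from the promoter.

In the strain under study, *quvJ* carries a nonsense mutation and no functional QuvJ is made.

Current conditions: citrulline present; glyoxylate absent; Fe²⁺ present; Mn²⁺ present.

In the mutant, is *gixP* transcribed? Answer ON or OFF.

ON

Mn²⁺ is present, so ZorX is inactive.
QuvJ is non-functional in this strain, so it has no effect.
Citrulline is present, so LutB is active.
Activator LutB is present, so *gixP* is transcribed.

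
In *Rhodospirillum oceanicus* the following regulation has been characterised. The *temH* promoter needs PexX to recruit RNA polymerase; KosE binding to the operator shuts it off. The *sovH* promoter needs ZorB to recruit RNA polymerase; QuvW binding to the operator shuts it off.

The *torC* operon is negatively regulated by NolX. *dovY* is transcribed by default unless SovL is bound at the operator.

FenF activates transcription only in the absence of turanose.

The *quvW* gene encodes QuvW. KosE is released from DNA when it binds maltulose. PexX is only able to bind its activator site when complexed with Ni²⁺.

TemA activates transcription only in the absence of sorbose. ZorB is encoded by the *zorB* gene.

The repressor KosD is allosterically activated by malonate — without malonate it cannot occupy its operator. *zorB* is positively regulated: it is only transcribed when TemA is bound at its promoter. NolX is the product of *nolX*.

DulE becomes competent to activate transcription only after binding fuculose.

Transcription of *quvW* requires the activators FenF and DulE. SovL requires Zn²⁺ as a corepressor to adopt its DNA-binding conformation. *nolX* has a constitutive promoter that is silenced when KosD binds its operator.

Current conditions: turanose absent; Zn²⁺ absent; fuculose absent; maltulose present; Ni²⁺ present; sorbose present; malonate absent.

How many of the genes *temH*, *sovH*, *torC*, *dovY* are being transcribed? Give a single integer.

2

Ni²⁺ is present, so PexX is active.
Maltulose is present, so KosE is inactive.
No repressor is bound and PexX is active, so *temH* is transcribed.
→ *temH* is ON.
Sorbose is present, so TemA is inactive.
Required activator TemA is absent, so *zorB* is not transcribed.
So ZorB is not produced.
Turanose is absent, so FenF is active.
Fuculose is absent, so DulE is inactive.
Required activator DulE is absent, so *quvW* is not transcribed.
So QuvW is not produced.
Required activator ZorB is absent, so *sovH* is not transcribed.
→ *sovH* is OFF.
Malonate is absent, so KosD is inactive.
With no repressor bound, *nolX* is transcribed.
So NolX is produced and active.
With repressor NolX bound, *torC* is not transcribed.
→ *torC* is OFF.
Zn²⁺ is absent, so SovL is inactive.
With no repressor bound, *dovY* is transcribed.
→ *dovY* is ON.
2 of the 4 genes are transcribed.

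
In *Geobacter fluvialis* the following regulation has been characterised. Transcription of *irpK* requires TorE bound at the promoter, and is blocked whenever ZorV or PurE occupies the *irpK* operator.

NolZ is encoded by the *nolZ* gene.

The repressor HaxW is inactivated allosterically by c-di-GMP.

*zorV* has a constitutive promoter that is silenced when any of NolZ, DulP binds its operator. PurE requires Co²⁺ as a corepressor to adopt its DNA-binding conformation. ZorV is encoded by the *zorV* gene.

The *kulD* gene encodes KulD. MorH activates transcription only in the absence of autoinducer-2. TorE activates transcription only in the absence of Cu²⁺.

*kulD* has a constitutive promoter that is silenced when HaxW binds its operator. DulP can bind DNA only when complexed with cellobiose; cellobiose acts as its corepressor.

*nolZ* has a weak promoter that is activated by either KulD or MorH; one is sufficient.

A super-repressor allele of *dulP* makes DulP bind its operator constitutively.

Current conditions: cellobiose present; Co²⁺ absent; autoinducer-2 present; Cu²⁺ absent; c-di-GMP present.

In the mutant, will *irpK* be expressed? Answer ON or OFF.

c-di-GMP is present, so HaxW is inactive.
With no repressor bound, *kulD* is transcribed.
So KulD is produced and active.
Autoinducer-2 is present, so MorH is inactive.
Activator KulD is present, so *nolZ* is transcribed.
So NolZ is produced and active.
DulP is constitutively active in this strain.
With repressor NolZ bound, *zorV* is not transcribed.
So ZorV is not produced.
Co²⁺ is absent, so PurE is inactive.
Cu²⁺ is absent, so TorE is active.
No repressor is bound and TorE is active, so *irpK* is transcribed.

ON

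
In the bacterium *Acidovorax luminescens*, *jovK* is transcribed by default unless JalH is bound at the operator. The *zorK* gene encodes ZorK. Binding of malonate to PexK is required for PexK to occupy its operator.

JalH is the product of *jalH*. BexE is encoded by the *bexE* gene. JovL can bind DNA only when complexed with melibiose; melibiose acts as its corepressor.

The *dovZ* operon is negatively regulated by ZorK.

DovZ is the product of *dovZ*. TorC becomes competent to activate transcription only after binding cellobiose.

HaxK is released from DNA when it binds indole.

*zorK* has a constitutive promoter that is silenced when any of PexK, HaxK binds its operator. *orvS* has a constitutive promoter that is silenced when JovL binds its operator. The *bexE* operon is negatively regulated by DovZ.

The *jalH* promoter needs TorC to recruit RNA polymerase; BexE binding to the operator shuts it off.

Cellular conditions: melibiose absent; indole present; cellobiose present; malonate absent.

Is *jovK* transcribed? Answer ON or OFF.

Malonate is absent, so PexK is inactive.
Indole is present, so HaxK is inactive.
With no repressor bound, *zorK* is transcribed.
So ZorK is produced and active.
With repressor ZorK bound, *dovZ* is not transcribed.
So DovZ is not produced.
With no repressor bound, *bexE* is transcribed.
So BexE is produced and active.
Cellobiose is present, so TorC is active.
With repressor BexE bound, *jalH* is not transcribed.
So JalH is not produced.
With no repressor bound, *jovK* is transcribed.

ON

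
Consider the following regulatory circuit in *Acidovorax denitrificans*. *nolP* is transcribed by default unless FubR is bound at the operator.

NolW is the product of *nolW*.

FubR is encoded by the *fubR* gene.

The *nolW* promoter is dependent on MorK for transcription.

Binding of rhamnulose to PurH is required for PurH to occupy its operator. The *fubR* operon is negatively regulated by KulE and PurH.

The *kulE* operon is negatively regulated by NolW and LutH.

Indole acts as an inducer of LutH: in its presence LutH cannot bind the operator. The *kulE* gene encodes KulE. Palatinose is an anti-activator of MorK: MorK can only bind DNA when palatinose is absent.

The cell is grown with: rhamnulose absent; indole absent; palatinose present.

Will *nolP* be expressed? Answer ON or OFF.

Palatinose is present, so MorK is inactive.
Required activator MorK is absent, so *nolW* is not transcribed.
So NolW is not produced.
Indole is absent, so LutH is active.
With repressor LutH bound, *kulE* is not transcribed.
So KulE is not produced.
Rhamnulose is absent, so PurH is inactive.
With no repressor bound, *fubR* is transcribed.
So FubR is produced and active.
With repressor FubR bound, *nolP* is not transcribed.

OFF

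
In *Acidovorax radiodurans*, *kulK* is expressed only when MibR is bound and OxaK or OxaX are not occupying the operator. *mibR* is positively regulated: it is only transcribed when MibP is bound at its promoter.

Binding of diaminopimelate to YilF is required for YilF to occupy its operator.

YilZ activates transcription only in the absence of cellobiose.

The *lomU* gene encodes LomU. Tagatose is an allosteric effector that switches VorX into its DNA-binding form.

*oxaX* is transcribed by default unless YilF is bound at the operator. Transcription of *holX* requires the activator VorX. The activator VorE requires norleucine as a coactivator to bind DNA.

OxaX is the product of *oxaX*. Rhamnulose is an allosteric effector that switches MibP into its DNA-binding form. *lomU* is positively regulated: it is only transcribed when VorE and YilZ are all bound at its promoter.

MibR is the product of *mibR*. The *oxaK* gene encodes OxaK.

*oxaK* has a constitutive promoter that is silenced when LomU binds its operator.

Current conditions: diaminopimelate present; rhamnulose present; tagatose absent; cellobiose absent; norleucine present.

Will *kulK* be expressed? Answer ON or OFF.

Norleucine is present, so VorE is active.
Cellobiose is absent, so YilZ is active.
No repressor is bound and VorE and YilZ are active, so *lomU* is transcribed.
So LomU is produced and active.
With repressor LomU bound, *oxaK* is not transcribed.
So OxaK is not produced.
Rhamnulose is present, so MibP is active.
No repressor is bound and MibP is active, so *mibR* is transcribed.
So MibR is produced and active.
Diaminopimelate is present, so YilF is active.
With repressor YilF bound, *oxaX* is not transcribed.
So OxaX is not produced.
No repressor is bound and MibR is active, so *kulK* is transcribed.

ON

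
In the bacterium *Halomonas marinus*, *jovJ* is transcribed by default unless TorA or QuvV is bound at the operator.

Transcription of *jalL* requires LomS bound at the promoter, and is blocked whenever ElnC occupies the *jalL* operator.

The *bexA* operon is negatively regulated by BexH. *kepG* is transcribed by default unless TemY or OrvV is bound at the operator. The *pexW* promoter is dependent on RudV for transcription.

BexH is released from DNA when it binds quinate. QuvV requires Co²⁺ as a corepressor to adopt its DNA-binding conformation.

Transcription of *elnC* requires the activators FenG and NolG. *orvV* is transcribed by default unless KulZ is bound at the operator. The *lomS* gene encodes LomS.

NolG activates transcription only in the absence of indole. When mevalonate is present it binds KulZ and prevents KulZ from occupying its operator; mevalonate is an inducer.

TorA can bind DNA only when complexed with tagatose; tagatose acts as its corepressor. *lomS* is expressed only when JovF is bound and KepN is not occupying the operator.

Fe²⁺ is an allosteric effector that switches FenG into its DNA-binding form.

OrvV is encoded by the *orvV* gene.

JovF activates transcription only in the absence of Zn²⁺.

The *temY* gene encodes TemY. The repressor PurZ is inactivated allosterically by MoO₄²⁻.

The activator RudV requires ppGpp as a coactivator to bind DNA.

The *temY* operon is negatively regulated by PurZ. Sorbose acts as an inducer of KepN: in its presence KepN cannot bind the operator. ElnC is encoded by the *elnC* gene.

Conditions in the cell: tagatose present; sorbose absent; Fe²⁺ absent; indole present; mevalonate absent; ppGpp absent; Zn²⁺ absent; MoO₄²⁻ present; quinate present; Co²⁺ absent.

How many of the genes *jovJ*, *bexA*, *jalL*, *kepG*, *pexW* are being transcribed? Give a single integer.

Tagatose is present, so TorA is active.
Co²⁺ is absent, so QuvV is inactive.
With repressor TorA bound, *jovJ* is not transcribed.
→ *jovJ* is OFF.
Quinate is present, so BexH is inactive.
With no repressor bound, *bexA* is transcribed.
→ *bexA* is ON.
Sorbose is absent, so KepN is active.
Zn²⁺ is absent, so JovF is active.
With repressor KepN bound, *lomS* is not transcribed.
So LomS is not produced.
Fe²⁺ is absent, so FenG is inactive.
Indole is present, so NolG is inactive.
Required activator FenG is absent, so *elnC* is not transcribed.
So ElnC is not produced.
Required activator LomS is absent, so *jalL* is not transcribed.
→ *jalL* is OFF.
MoO₄²⁻ is present, so PurZ is inactive.
With no repressor bound, *temY* is transcribed.
So TemY is produced and active.
Mevalonate is absent, so KulZ is active.
With repressor KulZ bound, *orvV* is not transcribed.
So OrvV is not produced.
With repressor TemY bound, *kepG* is not transcribed.
→ *kepG* is OFF.
ppGpp is absent, so RudV is inactive.
Required activator RudV is absent, so *pexW* is not transcribed.
→ *pexW* is OFF.
1 of the 5 genes is transcribed.

1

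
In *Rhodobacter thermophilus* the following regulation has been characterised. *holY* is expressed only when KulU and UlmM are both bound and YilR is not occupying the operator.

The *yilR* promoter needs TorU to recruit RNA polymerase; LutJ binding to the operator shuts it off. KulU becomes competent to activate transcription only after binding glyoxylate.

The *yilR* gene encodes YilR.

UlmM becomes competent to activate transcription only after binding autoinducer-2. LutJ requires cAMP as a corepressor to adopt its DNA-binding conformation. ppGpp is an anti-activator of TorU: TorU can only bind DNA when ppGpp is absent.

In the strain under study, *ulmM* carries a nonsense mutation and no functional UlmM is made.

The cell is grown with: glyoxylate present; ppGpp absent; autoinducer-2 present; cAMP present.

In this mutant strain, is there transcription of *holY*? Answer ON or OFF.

cAMP is present, so LutJ is active.
ppGpp is absent, so TorU is active.
With repressor LutJ bound, *yilR* is not transcribed.
So YilR is not produced.
Glyoxylate is present, so KulU is active.
UlmM is non-functional in this strain, so it has no effect.
Required activator UlmM is absent, so *holY* is not transcribed.

OFF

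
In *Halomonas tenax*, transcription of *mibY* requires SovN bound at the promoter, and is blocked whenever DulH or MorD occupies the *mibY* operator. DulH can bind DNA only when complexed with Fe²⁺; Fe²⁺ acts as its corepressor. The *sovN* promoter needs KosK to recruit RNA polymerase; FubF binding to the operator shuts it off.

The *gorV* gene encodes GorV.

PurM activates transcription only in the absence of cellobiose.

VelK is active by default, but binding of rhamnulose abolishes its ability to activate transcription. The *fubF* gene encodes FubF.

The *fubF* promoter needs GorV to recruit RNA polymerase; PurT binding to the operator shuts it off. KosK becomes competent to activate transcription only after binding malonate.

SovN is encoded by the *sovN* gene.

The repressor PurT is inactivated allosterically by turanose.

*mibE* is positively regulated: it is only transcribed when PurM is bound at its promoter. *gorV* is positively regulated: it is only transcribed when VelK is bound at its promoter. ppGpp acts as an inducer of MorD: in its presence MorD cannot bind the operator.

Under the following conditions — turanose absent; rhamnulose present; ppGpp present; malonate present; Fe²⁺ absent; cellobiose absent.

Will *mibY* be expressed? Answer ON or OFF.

ON

Turanose is absent, so PurT is active.
Rhamnulose is present, so VelK is inactive.
Required activator VelK is absent, so *gorV* is not transcribed.
So GorV is not produced.
With repressor PurT bound, *fubF* is not transcribed.
So FubF is not produced.
Malonate is present, so KosK is active.
No repressor is bound and KosK is active, so *sovN* is transcribed.
So SovN is produced and active.
Fe²⁺ is absent, so DulH is inactive.
ppGpp is present, so MorD is inactive.
No repressor is bound and SovN is active, so *mibY* is transcribed.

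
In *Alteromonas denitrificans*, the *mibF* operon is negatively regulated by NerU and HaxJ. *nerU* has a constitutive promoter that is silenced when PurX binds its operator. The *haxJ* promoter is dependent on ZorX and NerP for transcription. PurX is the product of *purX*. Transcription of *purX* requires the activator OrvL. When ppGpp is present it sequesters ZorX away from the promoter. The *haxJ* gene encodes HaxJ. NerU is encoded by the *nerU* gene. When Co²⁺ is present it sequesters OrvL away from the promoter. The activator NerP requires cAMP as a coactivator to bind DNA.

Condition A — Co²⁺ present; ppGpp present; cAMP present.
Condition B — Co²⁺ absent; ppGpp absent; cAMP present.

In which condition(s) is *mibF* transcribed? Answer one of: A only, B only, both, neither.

Condition A:
Co²⁺ is present, so OrvL is inactive.
Required activator OrvL is absent, so *purX* is not transcribed.
So PurX is not produced.
With no repressor bound, *nerU* is transcribed.
So NerU is produced and active.
ppGpp is present, so ZorX is inactive.
cAMP is present, so NerP is active.
Required activator ZorX is absent, so *haxJ* is not transcribed.
So HaxJ is not produced.
With repressor NerU bound, *mibF* is not transcribed.
→ *mibF* is OFF in A.
Condition B:
Co²⁺ is absent, so OrvL is active.
No repressor is bound and OrvL is active, so *purX* is transcribed.
So PurX is produced and active.
With repressor PurX bound, *nerU* is not transcribed.
So NerU is not produced.
ppGpp is absent, so ZorX is active.
cAMP is present, so NerP is active.
No repressor is bound and ZorX and NerP are active, so *haxJ* is transcribed.
So HaxJ is produced and active.
With repressor HaxJ bound, *mibF* is not transcribed.
→ *mibF* is OFF in B.

neither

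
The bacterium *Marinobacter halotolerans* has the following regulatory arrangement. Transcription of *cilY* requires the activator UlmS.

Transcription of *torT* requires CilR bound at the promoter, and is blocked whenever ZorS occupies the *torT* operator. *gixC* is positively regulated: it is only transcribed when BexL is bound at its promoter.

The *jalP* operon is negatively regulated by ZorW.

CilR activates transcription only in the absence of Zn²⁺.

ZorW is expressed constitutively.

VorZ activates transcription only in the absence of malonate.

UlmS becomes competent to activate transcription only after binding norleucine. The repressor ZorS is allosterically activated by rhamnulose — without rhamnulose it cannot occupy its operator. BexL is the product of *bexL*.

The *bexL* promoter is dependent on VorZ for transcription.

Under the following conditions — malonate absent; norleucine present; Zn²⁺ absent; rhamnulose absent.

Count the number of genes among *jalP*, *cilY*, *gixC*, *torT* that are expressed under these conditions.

3

ZorW is produced constitutively and is active.
With repressor ZorW bound, *jalP* is not transcribed.
→ *jalP* is OFF.
Norleucine is present, so UlmS is active.
No repressor is bound and UlmS is active, so *cilY* is transcribed.
→ *cilY* is ON.
Malonate is absent, so VorZ is active.
No repressor is bound and VorZ is active, so *bexL* is transcribed.
So BexL is produced and active.
No repressor is bound and BexL is active, so *gixC* is transcribed.
→ *gixC* is ON.
Rhamnulose is absent, so ZorS is inactive.
Zn²⁺ is absent, so CilR is active.
No repressor is bound and CilR is active, so *torT* is transcribed.
→ *torT* is ON.
3 of the 4 genes are transcribed.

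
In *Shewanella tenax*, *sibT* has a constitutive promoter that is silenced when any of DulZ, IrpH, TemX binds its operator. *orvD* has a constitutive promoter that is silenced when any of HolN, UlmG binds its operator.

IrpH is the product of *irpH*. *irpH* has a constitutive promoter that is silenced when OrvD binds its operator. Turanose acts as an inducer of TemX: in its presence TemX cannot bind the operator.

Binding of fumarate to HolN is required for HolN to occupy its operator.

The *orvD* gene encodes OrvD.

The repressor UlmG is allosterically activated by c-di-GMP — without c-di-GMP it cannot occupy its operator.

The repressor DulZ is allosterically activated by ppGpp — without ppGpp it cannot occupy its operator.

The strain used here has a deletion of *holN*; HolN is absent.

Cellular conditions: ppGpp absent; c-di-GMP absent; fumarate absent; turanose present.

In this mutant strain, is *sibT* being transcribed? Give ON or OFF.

ppGpp is absent, so DulZ is inactive.
HolN is non-functional in this strain, so it has no effect.
c-di-GMP is absent, so UlmG is inactive.
With no repressor bound, *orvD* is transcribed.
So OrvD is produced and active.
With repressor OrvD bound, *irpH* is not transcribed.
So IrpH is not produced.
Turanose is present, so TemX is inactive.
With no repressor bound, *sibT* is transcribed.

ON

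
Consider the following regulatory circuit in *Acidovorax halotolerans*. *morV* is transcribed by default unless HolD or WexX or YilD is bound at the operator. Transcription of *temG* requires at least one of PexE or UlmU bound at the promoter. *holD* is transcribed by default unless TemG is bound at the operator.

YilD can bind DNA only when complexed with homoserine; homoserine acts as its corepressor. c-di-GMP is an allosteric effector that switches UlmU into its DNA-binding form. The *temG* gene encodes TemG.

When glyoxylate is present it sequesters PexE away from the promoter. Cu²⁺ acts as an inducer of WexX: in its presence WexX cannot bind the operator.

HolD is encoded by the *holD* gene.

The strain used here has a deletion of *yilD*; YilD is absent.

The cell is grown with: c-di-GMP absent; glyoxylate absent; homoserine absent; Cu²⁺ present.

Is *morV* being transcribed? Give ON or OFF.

ON

Glyoxylate is absent, so PexE is active.
c-di-GMP is absent, so UlmU is inactive.
Activator PexE is present, so *temG* is transcribed.
So TemG is produced and active.
With repressor TemG bound, *holD* is not transcribed.
So HolD is not produced.
Cu²⁺ is present, so WexX is inactive.
YilD is non-functional in this strain, so it has no effect.
With no repressor bound, *morV* is transcribed.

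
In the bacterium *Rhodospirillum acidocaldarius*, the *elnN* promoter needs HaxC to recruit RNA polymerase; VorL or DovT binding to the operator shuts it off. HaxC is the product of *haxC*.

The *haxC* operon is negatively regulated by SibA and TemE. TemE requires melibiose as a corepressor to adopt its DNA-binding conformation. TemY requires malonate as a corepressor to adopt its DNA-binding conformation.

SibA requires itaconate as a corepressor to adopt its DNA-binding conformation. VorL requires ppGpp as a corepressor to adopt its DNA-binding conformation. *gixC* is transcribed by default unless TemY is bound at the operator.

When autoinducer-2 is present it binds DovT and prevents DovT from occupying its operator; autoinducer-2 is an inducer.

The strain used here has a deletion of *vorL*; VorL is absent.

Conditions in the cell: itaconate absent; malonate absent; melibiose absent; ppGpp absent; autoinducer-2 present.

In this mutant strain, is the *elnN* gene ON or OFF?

ON

VorL is non-functional in this strain, so it has no effect.
Itaconate is absent, so SibA is inactive.
Melibiose is absent, so TemE is inactive.
With no repressor bound, *haxC* is transcribed.
So HaxC is produced and active.
Autoinducer-2 is present, so DovT is inactive.
No repressor is bound and HaxC is active, so *elnN* is transcribed.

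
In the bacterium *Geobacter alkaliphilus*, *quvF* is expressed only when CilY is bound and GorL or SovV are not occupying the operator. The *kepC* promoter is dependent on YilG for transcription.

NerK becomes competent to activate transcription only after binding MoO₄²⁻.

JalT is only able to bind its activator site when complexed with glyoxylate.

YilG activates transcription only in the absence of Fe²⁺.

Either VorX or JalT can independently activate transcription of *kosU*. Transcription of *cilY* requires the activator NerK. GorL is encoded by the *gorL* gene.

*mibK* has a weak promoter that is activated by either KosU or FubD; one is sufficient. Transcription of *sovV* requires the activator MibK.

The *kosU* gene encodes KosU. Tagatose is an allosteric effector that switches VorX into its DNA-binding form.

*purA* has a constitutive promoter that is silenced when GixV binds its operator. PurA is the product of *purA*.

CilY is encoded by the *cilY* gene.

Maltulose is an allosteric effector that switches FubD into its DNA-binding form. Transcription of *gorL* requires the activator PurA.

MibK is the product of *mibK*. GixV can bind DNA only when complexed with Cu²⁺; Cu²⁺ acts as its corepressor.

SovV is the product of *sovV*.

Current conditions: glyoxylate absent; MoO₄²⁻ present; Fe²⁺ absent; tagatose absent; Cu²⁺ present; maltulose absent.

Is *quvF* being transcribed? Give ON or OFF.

Cu²⁺ is present, so GixV is active.
With repressor GixV bound, *purA* is not transcribed.
So PurA is not produced.
Required activator PurA is absent, so *gorL* is not transcribed.
So GorL is not produced.
MoO₄²⁻ is present, so NerK is active.
No repressor is bound and NerK is active, so *cilY* is transcribed.
So CilY is produced and active.
Tagatose is absent, so VorX is inactive.
Glyoxylate is absent, so JalT is inactive.
No activator is available at the *kosU* promoter, so *kosU* is not transcribed.
So KosU is not produced.
Maltulose is absent, so FubD is inactive.
No activator is available at the *mibK* promoter, so *mibK* is not transcribed.
So MibK is not produced.
Required activator MibK is absent, so *sovV* is not transcribed.
So SovV is not produced.
No repressor is bound and CilY is active, so *quvF* is transcribed.

ON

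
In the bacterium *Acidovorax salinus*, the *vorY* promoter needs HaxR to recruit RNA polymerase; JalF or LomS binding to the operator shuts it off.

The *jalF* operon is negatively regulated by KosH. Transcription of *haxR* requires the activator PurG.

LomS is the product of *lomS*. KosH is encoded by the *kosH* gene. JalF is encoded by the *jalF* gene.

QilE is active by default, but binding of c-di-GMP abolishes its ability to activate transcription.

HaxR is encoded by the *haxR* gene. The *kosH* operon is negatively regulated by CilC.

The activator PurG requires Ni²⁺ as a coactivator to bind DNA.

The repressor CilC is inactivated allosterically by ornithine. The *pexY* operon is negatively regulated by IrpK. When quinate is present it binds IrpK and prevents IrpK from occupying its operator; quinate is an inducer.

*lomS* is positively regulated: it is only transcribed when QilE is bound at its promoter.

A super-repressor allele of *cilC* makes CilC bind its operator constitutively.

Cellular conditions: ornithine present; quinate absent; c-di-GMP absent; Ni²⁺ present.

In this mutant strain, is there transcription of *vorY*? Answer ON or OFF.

CilC is constitutively active in this strain.
With repressor CilC bound, *kosH* is not transcribed.
So KosH is not produced.
With no repressor bound, *jalF* is transcribed.
So JalF is produced and active.
c-di-GMP is absent, so QilE is active.
No repressor is bound and QilE is active, so *lomS* is transcribed.
So LomS is produced and active.
Ni²⁺ is present, so PurG is active.
No repressor is bound and PurG is active, so *haxR* is transcribed.
So HaxR is produced and active.
With repressor JalF bound, *vorY* is not transcribed.

OFF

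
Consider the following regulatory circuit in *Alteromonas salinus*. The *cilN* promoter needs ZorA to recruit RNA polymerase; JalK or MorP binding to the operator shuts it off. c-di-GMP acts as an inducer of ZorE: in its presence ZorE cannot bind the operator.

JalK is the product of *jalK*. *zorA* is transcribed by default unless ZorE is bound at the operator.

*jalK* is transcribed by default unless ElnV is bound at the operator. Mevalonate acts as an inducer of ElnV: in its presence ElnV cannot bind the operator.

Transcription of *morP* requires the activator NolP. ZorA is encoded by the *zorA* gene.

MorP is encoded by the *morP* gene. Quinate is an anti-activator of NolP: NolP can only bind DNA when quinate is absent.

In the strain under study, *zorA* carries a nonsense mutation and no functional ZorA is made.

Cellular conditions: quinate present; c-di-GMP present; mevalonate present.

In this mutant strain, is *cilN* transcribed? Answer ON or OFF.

ZorA is non-functional in this strain, so it has no effect.
Mevalonate is present, so ElnV is inactive.
With no repressor bound, *jalK* is transcribed.
So JalK is produced and active.
Quinate is present, so NolP is inactive.
Required activator NolP is absent, so *morP* is not transcribed.
So MorP is not produced.
With repressor JalK bound, *cilN* is not transcribed.

OFF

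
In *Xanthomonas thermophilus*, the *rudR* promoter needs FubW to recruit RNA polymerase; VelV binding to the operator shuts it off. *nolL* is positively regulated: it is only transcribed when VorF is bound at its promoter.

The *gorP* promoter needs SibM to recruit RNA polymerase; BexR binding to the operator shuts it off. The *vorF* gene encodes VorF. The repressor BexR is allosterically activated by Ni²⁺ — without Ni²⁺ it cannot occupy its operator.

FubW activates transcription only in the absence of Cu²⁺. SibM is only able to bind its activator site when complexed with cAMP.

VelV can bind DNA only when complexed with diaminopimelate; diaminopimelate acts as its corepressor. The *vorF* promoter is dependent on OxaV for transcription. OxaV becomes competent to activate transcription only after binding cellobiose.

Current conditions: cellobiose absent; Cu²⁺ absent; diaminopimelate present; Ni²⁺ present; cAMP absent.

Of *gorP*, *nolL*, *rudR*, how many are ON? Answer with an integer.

0

Ni²⁺ is present, so BexR is active.
cAMP is absent, so SibM is inactive.
With repressor BexR bound, *gorP* is not transcribed.
→ *gorP* is OFF.
Cellobiose is absent, so OxaV is inactive.
Required activator OxaV is absent, so *vorF* is not transcribed.
So VorF is not produced.
Required activator VorF is absent, so *nolL* is not transcribed.
→ *nolL* is OFF.
Diaminopimelate is present, so VelV is active.
Cu²⁺ is absent, so FubW is active.
With repressor VelV bound, *rudR* is not transcribed.
→ *rudR* is OFF.
0 of the 3 genes are transcribed.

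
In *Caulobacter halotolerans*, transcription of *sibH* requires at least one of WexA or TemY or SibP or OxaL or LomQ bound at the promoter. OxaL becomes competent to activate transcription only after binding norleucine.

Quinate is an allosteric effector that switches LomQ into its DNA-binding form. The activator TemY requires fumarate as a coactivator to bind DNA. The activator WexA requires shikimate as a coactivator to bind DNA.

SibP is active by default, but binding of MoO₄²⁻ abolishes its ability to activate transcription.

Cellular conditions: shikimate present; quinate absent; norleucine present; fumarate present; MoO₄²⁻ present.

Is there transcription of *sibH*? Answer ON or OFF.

Shikimate is present, so WexA is active.
Fumarate is present, so TemY is active.
MoO₄²⁻ is present, so SibP is inactive.
Norleucine is present, so OxaL is active.
Quinate is absent, so LomQ is inactive.
Activator WexA is present, so *sibH* is transcribed.

ON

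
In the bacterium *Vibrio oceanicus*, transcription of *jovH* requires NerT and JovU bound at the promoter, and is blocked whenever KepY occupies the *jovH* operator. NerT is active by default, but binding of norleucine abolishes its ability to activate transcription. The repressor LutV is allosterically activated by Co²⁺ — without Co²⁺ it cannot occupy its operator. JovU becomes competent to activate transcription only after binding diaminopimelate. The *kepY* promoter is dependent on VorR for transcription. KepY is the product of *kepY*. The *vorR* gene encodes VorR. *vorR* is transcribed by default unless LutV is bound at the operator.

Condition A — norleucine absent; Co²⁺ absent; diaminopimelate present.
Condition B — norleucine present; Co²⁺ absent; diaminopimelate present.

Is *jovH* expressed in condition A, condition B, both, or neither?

neither

Condition A:
Norleucine is absent, so NerT is active.
Co²⁺ is absent, so LutV is inactive.
With no repressor bound, *vorR* is transcribed.
So VorR is produced and active.
No repressor is bound and VorR is active, so *kepY* is transcribed.
So KepY is produced and active.
Diaminopimelate is present, so JovU is active.
With repressor KepY bound, *jovH* is not transcribed.
→ *jovH* is OFF in A.
Condition B:
Norleucine is present, so NerT is inactive.
Co²⁺ is absent, so LutV is inactive.
With no repressor bound, *vorR* is transcribed.
So VorR is produced and active.
No repressor is bound and VorR is active, so *kepY* is transcribed.
So KepY is produced and active.
Diaminopimelate is present, so JovU is active.
With repressor KepY bound, *jovH* is not transcribed.
→ *jovH* is OFF in B.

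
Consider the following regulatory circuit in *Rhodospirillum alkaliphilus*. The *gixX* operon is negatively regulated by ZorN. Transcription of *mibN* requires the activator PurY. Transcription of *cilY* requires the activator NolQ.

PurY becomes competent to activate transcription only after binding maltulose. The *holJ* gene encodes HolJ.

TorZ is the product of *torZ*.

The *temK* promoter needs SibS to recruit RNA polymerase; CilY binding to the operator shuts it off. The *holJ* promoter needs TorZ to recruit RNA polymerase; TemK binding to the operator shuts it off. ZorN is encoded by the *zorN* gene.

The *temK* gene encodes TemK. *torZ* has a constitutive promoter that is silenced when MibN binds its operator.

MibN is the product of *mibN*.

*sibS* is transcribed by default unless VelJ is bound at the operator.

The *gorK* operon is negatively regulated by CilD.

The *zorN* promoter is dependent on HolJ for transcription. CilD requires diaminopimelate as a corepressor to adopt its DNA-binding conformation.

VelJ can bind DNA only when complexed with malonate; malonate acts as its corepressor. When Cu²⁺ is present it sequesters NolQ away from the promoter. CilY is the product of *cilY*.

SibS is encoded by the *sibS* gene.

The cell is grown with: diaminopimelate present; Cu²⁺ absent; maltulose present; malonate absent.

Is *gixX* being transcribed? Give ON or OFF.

ON

Maltulose is present, so PurY is active.
No repressor is bound and PurY is active, so *mibN* is transcribed.
So MibN is produced and active.
With repressor MibN bound, *torZ* is not transcribed.
So TorZ is not produced.
Cu²⁺ is absent, so NolQ is active.
No repressor is bound and NolQ is active, so *cilY* is transcribed.
So CilY is produced and active.
Malonate is absent, so VelJ is inactive.
With no repressor bound, *sibS* is transcribed.
So SibS is produced and active.
With repressor CilY bound, *temK* is not transcribed.
So TemK is not produced.
Required activator TorZ is absent, so *holJ* is not transcribed.
So HolJ is not produced.
Required activator HolJ is absent, so *zorN* is not transcribed.
So ZorN is not produced.
With no repressor bound, *gixX* is transcribed.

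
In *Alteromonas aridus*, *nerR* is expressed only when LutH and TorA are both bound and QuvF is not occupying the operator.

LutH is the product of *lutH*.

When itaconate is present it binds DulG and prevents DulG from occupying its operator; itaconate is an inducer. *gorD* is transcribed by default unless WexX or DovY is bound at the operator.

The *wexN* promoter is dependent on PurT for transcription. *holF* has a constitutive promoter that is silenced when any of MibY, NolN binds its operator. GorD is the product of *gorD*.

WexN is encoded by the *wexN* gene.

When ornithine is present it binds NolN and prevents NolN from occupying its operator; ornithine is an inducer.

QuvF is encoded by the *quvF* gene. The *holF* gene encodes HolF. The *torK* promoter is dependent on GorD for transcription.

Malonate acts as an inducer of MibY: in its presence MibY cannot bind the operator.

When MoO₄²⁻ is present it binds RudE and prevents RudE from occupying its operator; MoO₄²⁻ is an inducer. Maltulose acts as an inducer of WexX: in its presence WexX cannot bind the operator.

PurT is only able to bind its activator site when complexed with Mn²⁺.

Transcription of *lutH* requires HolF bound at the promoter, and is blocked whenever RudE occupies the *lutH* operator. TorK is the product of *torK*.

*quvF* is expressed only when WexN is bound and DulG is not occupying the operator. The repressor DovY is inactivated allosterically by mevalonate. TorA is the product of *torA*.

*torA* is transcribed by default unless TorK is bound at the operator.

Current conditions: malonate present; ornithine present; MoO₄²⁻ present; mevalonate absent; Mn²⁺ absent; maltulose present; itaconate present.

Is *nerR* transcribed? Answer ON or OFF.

ON

Malonate is present, so MibY is inactive.
Ornithine is present, so NolN is inactive.
With no repressor bound, *holF* is transcribed.
So HolF is produced and active.
MoO₄²⁻ is present, so RudE is inactive.
No repressor is bound and HolF is active, so *lutH* is transcribed.
So LutH is produced and active.
Maltulose is present, so WexX is inactive.
Mevalonate is absent, so DovY is active.
With repressor DovY bound, *gorD* is not transcribed.
So GorD is not produced.
Required activator GorD is absent, so *torK* is not transcribed.
So TorK is not produced.
With no repressor bound, *torA* is transcribed.
So TorA is produced and active.
Itaconate is present, so DulG is inactive.
Mn²⁺ is absent, so PurT is inactive.
Required activator PurT is absent, so *wexN* is not transcribed.
So WexN is not produced.
Required activator WexN is absent, so *quvF* is not transcribed.
So QuvF is not produced.
No repressor is bound and LutH and TorA are active, so *nerR* is transcribed.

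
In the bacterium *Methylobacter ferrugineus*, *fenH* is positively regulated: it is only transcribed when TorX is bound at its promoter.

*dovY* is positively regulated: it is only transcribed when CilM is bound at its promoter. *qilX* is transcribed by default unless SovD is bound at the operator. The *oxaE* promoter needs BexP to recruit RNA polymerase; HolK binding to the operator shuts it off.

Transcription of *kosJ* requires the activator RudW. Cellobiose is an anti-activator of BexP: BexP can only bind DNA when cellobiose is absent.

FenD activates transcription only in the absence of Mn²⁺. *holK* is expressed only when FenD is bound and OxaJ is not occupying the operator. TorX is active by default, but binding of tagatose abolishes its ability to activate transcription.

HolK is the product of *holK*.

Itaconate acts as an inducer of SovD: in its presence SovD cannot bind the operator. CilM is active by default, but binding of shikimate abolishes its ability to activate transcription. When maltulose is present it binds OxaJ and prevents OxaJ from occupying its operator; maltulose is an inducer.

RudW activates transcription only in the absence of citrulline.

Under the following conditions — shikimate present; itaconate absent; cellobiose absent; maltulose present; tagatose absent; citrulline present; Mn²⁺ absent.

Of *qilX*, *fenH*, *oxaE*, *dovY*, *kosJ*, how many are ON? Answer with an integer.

1

Itaconate is absent, so SovD is active.
With repressor SovD bound, *qilX* is not transcribed.
→ *qilX* is OFF.
Tagatose is absent, so TorX is active.
No repressor is bound and TorX is active, so *fenH* is transcribed.
→ *fenH* is ON.
Cellobiose is absent, so BexP is active.
Maltulose is present, so OxaJ is inactive.
Mn²⁺ is absent, so FenD is active.
No repressor is bound and FenD is active, so *holK* is transcribed.
So HolK is produced and active.
With repressor HolK bound, *oxaE* is not transcribed.
→ *oxaE* is OFF.
Shikimate is present, so CilM is inactive.
Required activator CilM is absent, so *dovY* is not transcribed.
→ *dovY* is OFF.
Citrulline is present, so RudW is inactive.
Required activator RudW is absent, so *kosJ* is not transcribed.
→ *kosJ* is OFF.
1 of the 5 genes is transcribed.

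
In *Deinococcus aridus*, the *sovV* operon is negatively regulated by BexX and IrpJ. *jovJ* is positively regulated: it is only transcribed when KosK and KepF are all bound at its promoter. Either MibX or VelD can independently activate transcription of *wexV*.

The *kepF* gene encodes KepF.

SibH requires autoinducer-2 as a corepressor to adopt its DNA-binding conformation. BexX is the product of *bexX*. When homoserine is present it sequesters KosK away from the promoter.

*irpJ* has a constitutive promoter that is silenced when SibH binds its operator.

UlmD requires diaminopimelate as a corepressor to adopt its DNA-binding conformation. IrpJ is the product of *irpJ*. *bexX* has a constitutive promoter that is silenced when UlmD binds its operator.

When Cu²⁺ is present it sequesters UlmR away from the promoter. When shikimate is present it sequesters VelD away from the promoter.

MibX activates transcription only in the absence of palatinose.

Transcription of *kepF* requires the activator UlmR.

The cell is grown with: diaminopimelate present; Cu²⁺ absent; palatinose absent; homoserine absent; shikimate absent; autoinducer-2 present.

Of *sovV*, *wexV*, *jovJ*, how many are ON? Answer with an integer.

3

Diaminopimelate is present, so UlmD is active.
With repressor UlmD bound, *bexX* is not transcribed.
So BexX is not produced.
Autoinducer-2 is present, so SibH is active.
With repressor SibH bound, *irpJ* is not transcribed.
So IrpJ is not produced.
With no repressor bound, *sovV* is transcribed.
→ *sovV* is ON.
Palatinose is absent, so MibX is active.
Shikimate is absent, so VelD is active.
Activator MibX is present, so *wexV* is transcribed.
→ *wexV* is ON.
Homoserine is absent, so KosK is active.
Cu²⁺ is absent, so UlmR is active.
No repressor is bound and UlmR is active, so *kepF* is transcribed.
So KepF is produced and active.
No repressor is bound and KosK and KepF are active, so *jovJ* is transcribed.
→ *jovJ* is ON.
3 of the 3 genes are transcribed.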